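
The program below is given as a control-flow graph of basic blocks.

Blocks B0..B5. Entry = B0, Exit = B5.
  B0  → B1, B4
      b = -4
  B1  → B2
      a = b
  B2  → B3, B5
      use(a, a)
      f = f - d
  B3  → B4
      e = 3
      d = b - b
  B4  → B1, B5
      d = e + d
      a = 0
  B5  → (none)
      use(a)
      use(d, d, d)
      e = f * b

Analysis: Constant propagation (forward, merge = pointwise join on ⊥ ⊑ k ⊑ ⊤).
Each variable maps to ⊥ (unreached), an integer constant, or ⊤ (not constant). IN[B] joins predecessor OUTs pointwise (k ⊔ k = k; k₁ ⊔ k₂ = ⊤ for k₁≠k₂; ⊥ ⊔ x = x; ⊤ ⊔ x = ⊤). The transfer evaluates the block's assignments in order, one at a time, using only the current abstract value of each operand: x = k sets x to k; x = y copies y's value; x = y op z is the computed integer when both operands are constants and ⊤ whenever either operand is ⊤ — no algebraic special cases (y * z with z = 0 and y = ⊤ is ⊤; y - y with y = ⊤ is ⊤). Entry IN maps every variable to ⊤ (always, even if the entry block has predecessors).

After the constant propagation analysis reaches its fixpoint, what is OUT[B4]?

Fixpoint table:
  B0:  IN=(all ⊤)  OUT={b:-4; rest ⊤}
  B1:  IN={b:-4; rest ⊤}  OUT={a:-4, b:-4; rest ⊤}
  B2:  IN={a:-4, b:-4; rest ⊤}  OUT={a:-4, b:-4; rest ⊤}
  B3:  IN={a:-4, b:-4; rest ⊤}  OUT={a:-4, b:-4, d:0, e:3; rest ⊤}
  B4:  IN={b:-4; rest ⊤}  OUT={a:0, b:-4; rest ⊤}
  B5:  IN={b:-4; rest ⊤}  OUT={b:-4; rest ⊤}

Merge at B4: IN[B4] = OUT[B0] ⊔ OUT[B3] = {a: ⊤, b: -4, c: ⊤, d: ⊤, e: ⊤, f: ⊤}
Applying B4's transfer function to that IN value gives OUT[B4] (row B4 above).

Answer: {a: 0, b: -4, c: ⊤, d: ⊤, e: ⊤, f: ⊤}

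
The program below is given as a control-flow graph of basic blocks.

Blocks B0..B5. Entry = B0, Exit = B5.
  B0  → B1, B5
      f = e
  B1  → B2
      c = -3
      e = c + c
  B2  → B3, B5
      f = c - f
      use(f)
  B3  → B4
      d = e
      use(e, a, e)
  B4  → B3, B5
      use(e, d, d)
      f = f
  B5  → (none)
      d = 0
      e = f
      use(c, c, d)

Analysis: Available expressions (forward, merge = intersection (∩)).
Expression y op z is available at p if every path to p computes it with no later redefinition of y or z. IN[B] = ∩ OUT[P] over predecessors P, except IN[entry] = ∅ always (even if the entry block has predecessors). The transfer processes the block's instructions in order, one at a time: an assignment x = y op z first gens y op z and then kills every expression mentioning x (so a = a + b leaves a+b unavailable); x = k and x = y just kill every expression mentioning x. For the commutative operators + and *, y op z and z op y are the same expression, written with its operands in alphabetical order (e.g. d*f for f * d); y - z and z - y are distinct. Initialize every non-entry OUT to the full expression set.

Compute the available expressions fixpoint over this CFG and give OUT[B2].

Answer: {c+c}

Derivation:
Per-block solution:
  B0: | IN={} | OUT={}
  B1: | IN={} | OUT={c+c}
  B2: | IN={c+c} | OUT={c+c}
  B3: | IN={c+c} | OUT={c+c}
  B4: | IN={c+c} | OUT={c+c}
  B5: | IN={} | OUT={}

Merge at B2: IN[B2] = OUT[B1] = {c+c}
Applying B2's transfer function to that IN value gives OUT[B2] (row B2 above).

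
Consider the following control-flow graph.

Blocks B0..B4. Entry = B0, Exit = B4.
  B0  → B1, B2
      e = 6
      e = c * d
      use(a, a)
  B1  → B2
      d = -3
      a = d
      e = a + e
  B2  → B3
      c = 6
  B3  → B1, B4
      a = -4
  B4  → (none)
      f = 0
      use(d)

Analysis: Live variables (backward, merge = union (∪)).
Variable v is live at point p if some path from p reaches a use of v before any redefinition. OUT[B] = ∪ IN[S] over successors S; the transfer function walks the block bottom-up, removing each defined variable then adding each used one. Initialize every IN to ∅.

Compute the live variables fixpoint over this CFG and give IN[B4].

Answer: {d}

Derivation:
Per-block solution:
  B0: | IN={a, c, d} | OUT={d, e}
  B1: | IN={e} | OUT={d, e}
  B2: | IN={d, e} | OUT={d, e}
  B3: | IN={d, e} | OUT={d, e}
  B4: | IN={d} | OUT={}

B4 is the boundary node: OUT[B4] = {}
Applying B4's transfer function to that OUT value gives IN[B4] (row B4 above).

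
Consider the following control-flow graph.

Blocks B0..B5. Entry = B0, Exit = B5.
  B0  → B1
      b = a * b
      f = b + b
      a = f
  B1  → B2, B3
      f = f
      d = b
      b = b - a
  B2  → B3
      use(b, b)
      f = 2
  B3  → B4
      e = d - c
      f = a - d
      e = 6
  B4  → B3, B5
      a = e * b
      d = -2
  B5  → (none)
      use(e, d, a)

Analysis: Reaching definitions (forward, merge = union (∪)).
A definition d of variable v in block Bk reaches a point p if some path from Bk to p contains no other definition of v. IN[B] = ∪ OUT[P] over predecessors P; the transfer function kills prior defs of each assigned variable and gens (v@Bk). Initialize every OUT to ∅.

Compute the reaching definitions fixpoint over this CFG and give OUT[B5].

Per-block solution:
  B0:   IN={}   OUT={a@B0, b@B0, f@B0}
  B1:   IN={a@B0, b@B0, f@B0}   OUT={a@B0, b@B1, d@B1, f@B1}
  B2:   IN={a@B0, b@B1, d@B1, f@B1}   OUT={a@B0, b@B1, d@B1, f@B2}
  B3:   IN={a@B0, a@B4, b@B1, d@B1, d@B4, e@B3, f@B1, f@B2, f@B3}   OUT={a@B0, a@B4, b@B1, d@B1, d@B4, e@B3, f@B3}
  B4:   IN={a@B0, a@B4, b@B1, d@B1, d@B4, e@B3, f@B3}   OUT={a@B4, b@B1, d@B4, e@B3, f@B3}
  B5:   IN={a@B4, b@B1, d@B4, e@B3, f@B3}   OUT={a@B4, b@B1, d@B4, e@B3, f@B3}

Merge at B5: IN[B5] = OUT[B4] = {a@B4, b@B1, d@B4, e@B3, f@B3}
Applying B5's transfer function to that IN value gives OUT[B5] (row B5 above).

Answer: {a@B4, b@B1, d@B4, e@B3, f@B3}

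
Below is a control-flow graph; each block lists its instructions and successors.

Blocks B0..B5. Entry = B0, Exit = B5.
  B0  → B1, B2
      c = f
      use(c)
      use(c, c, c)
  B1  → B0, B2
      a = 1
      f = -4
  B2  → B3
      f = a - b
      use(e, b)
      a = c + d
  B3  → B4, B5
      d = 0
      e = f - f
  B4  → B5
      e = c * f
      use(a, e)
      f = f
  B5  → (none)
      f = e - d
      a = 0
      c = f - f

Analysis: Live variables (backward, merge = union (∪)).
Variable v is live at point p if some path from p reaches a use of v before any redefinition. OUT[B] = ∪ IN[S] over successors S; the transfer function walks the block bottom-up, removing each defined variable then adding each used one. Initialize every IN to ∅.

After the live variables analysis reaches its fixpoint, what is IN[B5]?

Answer: {d, e}

Derivation:
Fixpoint table:
  B0:  IN={a, b, d, e, f}  OUT={a, b, c, d, e}
  B1:  IN={b, c, d, e}  OUT={a, b, c, d, e, f}
  B2:  IN={a, b, c, d, e}  OUT={a, c, f}
  B3:  IN={a, c, f}  OUT={a, c, d, e, f}
  B4:  IN={a, c, d, f}  OUT={d, e}
  B5:  IN={d, e}  OUT={}

B5 is the boundary node: OUT[B5] = {}
Applying B5's transfer function to that OUT value gives IN[B5] (row B5 above).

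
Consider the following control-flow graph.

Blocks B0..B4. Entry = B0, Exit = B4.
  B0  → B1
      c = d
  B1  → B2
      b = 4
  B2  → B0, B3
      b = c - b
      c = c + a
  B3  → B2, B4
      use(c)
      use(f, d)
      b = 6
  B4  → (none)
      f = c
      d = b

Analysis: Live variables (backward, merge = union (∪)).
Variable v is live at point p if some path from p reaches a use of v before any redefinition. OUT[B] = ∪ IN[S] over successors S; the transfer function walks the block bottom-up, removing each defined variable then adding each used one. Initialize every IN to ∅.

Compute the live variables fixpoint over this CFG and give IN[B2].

Converged values:
  B0:  IN={a, d, f}  OUT={a, c, d, f}
  B1:  IN={a, c, d, f}  OUT={a, b, c, d, f}
  B2:  IN={a, b, c, d, f}  OUT={a, c, d, f}
  B3:  IN={a, c, d, f}  OUT={a, b, c, d, f}
  B4:  IN={b, c}  OUT={}

Merge at B2: OUT[B2] = IN[B0] ⊔ IN[B3] = {a, c, d, f}
Applying B2's transfer function to that OUT value gives IN[B2] (row B2 above).

Answer: {a, b, c, d, f}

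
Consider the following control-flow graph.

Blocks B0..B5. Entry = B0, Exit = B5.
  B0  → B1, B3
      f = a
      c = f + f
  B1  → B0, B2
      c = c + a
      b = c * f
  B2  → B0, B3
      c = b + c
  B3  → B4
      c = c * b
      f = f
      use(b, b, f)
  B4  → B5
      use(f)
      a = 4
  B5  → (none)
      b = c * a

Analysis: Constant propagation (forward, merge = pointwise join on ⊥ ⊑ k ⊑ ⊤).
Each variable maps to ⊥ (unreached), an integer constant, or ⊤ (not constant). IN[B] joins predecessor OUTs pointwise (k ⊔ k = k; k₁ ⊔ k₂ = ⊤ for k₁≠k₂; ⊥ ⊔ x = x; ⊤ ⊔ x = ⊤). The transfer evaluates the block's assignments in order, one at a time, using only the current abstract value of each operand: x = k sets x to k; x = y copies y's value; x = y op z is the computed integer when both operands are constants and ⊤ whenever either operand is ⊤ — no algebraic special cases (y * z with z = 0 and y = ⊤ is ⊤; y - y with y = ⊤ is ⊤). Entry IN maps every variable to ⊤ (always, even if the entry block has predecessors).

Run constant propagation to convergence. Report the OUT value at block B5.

Answer: {a: 4, b: ⊤, c: ⊤, d: ⊤, e: ⊤, f: ⊤}

Derivation:
Fixpoint table:
  B0:  IN=(all ⊤)  OUT=(all ⊤)
  B1:  IN=(all ⊤)  OUT=(all ⊤)
  B2:  IN=(all ⊤)  OUT=(all ⊤)
  B3:  IN=(all ⊤)  OUT=(all ⊤)
  B4:  IN=(all ⊤)  OUT={a:4; rest ⊤}
  B5:  IN={a:4; rest ⊤}  OUT={a:4; rest ⊤}

Merge at B5: IN[B5] = OUT[B4] = {a: 4, b: ⊤, c: ⊤, d: ⊤, e: ⊤, f: ⊤}
Applying B5's transfer function to that IN value gives OUT[B5] (row B5 above).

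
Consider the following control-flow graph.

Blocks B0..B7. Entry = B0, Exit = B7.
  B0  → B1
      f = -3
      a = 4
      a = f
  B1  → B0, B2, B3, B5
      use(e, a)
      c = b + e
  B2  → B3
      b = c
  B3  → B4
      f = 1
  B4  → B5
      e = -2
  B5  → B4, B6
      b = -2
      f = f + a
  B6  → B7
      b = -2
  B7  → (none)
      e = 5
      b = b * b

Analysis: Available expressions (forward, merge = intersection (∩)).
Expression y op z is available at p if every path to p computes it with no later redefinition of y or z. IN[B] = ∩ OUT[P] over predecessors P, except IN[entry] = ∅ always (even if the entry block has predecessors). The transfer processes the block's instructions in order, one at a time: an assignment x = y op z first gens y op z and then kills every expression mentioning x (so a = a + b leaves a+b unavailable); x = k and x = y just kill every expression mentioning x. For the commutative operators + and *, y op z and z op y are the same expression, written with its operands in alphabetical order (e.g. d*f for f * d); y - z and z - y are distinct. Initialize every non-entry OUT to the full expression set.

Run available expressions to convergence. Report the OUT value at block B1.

Answer: {b+e}

Derivation:
Converged values:
  B0: | IN={} | OUT={}
  B1: | IN={} | OUT={b+e}
  B2: | IN={b+e} | OUT={}
  B3: | IN={} | OUT={}
  B4: | IN={} | OUT={}
  B5: | IN={} | OUT={}
  B6: | IN={} | OUT={}
  B7: | IN={} | OUT={}

Merge at B1: IN[B1] = OUT[B0] = {}
Applying B1's transfer function to that IN value gives OUT[B1] (row B1 above).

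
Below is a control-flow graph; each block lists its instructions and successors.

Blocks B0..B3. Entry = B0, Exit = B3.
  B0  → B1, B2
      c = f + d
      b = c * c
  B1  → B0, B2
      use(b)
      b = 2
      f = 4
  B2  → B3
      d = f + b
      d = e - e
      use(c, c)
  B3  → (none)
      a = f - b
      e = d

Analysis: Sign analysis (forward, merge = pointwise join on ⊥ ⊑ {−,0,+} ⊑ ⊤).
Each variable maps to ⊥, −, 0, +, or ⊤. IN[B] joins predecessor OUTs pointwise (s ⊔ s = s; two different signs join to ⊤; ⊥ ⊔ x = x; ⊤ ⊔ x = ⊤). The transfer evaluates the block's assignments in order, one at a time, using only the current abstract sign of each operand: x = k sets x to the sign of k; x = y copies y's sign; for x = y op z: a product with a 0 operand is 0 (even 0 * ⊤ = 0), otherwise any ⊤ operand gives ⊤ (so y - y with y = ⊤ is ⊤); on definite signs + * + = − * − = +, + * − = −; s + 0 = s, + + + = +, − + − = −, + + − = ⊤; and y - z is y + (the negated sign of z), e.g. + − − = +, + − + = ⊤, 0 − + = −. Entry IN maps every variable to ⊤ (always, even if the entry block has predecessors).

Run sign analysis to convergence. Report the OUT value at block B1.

Fixpoint table:
  B0:   IN=(all ⊤)   OUT=(all ⊤)
  B1:   IN=(all ⊤)   OUT={b:+, f:+; rest ⊤}
  B2:   IN=(all ⊤)   OUT=(all ⊤)
  B3:   IN=(all ⊤)   OUT=(all ⊤)

Merge at B1: IN[B1] = OUT[B0] = {a: ⊤, b: ⊤, c: ⊤, d: ⊤, e: ⊤, f: ⊤}
Applying B1's transfer function to that IN value gives OUT[B1] (row B1 above).

Answer: {a: ⊤, b: +, c: ⊤, d: ⊤, e: ⊤, f: +}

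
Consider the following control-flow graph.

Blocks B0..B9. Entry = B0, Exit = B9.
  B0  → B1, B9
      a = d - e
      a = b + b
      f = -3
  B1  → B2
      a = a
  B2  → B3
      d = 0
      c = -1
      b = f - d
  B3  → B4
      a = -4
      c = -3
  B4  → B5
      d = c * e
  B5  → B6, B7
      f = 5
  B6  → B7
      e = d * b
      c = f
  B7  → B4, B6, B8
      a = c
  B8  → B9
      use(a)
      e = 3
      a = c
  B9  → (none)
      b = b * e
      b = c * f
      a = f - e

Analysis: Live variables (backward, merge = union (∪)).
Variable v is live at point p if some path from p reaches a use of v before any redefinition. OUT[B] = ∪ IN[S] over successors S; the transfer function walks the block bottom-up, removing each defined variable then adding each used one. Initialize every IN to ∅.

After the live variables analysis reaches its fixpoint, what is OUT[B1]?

Answer: {e, f}

Derivation:
Per-block solution:
  B0: | IN={b, c, d, e} | OUT={a, b, c, e, f}
  B1: | IN={a, e, f} | OUT={e, f}
  B2: | IN={e, f} | OUT={b, e}
  B3: | IN={b, e} | OUT={b, c, e}
  B4: | IN={b, c, e} | OUT={b, c, d, e}
  B5: | IN={b, c, d, e} | OUT={b, c, d, e, f}
  B6: | IN={b, d, f} | OUT={b, c, d, e, f}
  B7: | IN={b, c, d, e, f} | OUT={a, b, c, d, e, f}
  B8: | IN={a, b, c, f} | OUT={b, c, e, f}
  B9: | IN={b, c, e, f} | OUT={}

Merge at B1: OUT[B1] = IN[B2] = {e, f}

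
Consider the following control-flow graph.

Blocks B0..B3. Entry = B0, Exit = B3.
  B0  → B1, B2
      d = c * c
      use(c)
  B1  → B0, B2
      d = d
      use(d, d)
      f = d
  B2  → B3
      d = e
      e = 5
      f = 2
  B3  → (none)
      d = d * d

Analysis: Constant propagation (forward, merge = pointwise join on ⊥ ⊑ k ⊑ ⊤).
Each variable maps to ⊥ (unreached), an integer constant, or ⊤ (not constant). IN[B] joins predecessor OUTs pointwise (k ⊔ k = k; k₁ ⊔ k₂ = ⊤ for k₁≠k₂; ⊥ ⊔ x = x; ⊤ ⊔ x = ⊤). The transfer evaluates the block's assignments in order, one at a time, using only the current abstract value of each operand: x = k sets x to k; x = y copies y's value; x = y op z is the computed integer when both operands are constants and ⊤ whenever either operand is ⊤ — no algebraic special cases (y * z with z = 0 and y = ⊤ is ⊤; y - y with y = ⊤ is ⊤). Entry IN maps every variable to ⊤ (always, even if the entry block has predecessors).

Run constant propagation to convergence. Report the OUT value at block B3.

Fixpoint table:
  B0:  IN=(all ⊤)  OUT=(all ⊤)
  B1:  IN=(all ⊤)  OUT=(all ⊤)
  B2:  IN=(all ⊤)  OUT={e:5, f:2; rest ⊤}
  B3:  IN={e:5, f:2; rest ⊤}  OUT={e:5, f:2; rest ⊤}

Merge at B3: IN[B3] = OUT[B2] = {a: ⊤, b: ⊤, c: ⊤, d: ⊤, e: 5, f: 2}
Applying B3's transfer function to that IN value gives OUT[B3] (row B3 above).

Answer: {a: ⊤, b: ⊤, c: ⊤, d: ⊤, e: 5, f: 2}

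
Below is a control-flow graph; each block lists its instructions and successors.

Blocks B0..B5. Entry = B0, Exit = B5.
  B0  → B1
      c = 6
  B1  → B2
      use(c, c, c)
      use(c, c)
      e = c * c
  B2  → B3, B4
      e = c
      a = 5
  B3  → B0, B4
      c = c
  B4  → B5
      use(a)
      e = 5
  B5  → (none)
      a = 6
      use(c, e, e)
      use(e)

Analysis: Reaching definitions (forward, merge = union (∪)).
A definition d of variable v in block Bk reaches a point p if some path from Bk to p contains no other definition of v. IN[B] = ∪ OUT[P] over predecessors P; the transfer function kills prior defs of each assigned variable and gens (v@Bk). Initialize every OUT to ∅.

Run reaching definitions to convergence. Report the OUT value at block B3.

Answer: {a@B2, c@B3, e@B2}

Derivation:
Per-block solution:
  B0:   IN={a@B2, c@B3, e@B2}   OUT={a@B2, c@B0, e@B2}
  B1:   IN={a@B2, c@B0, e@B2}   OUT={a@B2, c@B0, e@B1}
  B2:   IN={a@B2, c@B0, e@B1}   OUT={a@B2, c@B0, e@B2}
  B3:   IN={a@B2, c@B0, e@B2}   OUT={a@B2, c@B3, e@B2}
  B4:   IN={a@B2, c@B0, c@B3, e@B2}   OUT={a@B2, c@B0, c@B3, e@B4}
  B5:   IN={a@B2, c@B0, c@B3, e@B4}   OUT={a@B5, c@B0, c@B3, e@B4}

Merge at B3: IN[B3] = OUT[B2] = {a@B2, c@B0, e@B2}
Applying B3's transfer function to that IN value gives OUT[B3] (row B3 above).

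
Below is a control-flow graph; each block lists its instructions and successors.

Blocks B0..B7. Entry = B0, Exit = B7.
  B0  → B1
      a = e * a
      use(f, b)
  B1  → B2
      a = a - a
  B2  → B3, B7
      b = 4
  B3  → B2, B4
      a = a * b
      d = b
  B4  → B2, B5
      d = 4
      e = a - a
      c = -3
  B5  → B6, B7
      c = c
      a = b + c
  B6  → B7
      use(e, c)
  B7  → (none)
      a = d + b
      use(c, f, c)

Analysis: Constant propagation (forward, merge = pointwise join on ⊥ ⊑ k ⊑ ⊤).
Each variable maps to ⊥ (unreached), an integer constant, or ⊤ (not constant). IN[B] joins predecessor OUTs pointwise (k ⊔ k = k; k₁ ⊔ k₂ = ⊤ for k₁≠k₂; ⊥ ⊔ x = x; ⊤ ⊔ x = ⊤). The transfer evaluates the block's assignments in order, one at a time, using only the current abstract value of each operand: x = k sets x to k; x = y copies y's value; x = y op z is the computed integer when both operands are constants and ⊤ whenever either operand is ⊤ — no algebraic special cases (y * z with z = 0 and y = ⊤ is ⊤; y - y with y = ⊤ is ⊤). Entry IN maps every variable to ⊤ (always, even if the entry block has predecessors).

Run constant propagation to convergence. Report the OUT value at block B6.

Answer: {a: 1, b: 4, c: -3, d: 4, e: ⊤, f: ⊤}

Derivation:
Fixpoint table:
  B0:  IN=(all ⊤)  OUT=(all ⊤)
  B1:  IN=(all ⊤)  OUT=(all ⊤)
  B2:  IN=(all ⊤)  OUT={b:4; rest ⊤}
  B3:  IN={b:4; rest ⊤}  OUT={b:4, d:4; rest ⊤}
  B4:  IN={b:4, d:4; rest ⊤}  OUT={b:4, c:-3, d:4; rest ⊤}
  B5:  IN={b:4, c:-3, d:4; rest ⊤}  OUT={a:1, b:4, c:-3, d:4; rest ⊤}
  B6:  IN={a:1, b:4, c:-3, d:4; rest ⊤}  OUT={a:1, b:4, c:-3, d:4; rest ⊤}
  B7:  IN={b:4; rest ⊤}  OUT={b:4; rest ⊤}

Merge at B6: IN[B6] = OUT[B5] = {a: 1, b: 4, c: -3, d: 4, e: ⊤, f: ⊤}
Applying B6's transfer function to that IN value gives OUT[B6] (row B6 above).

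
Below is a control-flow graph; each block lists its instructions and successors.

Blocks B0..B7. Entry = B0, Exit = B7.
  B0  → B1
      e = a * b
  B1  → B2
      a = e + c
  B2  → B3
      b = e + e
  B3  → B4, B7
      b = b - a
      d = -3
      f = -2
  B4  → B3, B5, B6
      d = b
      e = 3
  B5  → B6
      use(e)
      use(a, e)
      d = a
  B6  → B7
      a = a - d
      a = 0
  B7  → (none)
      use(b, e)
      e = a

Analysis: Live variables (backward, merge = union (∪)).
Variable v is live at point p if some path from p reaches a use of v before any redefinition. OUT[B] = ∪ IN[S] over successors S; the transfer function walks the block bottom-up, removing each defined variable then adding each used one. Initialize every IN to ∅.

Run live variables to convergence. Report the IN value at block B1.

Answer: {c, e}

Working:
Converged values:
  B0: | IN={a, b, c} | OUT={c, e}
  B1: | IN={c, e} | OUT={a, e}
  B2: | IN={a, e} | OUT={a, b, e}
  B3: | IN={a, b, e} | OUT={a, b, e}
  B4: | IN={a, b} | OUT={a, b, d, e}
  B5: | IN={a, b, e} | OUT={a, b, d, e}
  B6: | IN={a, b, d, e} | OUT={a, b, e}
  B7: | IN={a, b, e} | OUT={}

Merge at B1: OUT[B1] = IN[B2] = {a, e}
Applying B1's transfer function to that OUT value gives IN[B1] (row B1 above).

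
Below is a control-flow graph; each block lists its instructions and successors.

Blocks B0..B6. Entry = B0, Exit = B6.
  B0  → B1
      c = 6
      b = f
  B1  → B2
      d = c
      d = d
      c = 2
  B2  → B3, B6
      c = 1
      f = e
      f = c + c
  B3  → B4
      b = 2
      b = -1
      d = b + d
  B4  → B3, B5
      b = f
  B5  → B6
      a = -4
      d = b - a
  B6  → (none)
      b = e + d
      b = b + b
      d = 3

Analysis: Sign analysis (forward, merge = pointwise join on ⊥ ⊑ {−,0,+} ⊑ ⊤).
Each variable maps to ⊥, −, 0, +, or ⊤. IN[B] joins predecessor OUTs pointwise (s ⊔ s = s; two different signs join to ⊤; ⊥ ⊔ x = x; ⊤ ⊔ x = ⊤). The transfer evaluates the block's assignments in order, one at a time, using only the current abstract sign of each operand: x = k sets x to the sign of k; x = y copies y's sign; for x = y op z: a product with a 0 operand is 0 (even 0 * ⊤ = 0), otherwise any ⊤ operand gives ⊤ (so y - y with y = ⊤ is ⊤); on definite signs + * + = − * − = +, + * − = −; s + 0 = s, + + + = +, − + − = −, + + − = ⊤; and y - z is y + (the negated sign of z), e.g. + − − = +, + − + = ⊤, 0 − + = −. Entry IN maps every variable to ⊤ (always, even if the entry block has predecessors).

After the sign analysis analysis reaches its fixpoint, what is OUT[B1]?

Answer: {a: ⊤, b: ⊤, c: +, d: +, e: ⊤, f: ⊤}

Derivation:
Per-block solution:
  B0:   IN=(all ⊤)   OUT={c:+; rest ⊤}
  B1:   IN={c:+; rest ⊤}   OUT={c:+, d:+; rest ⊤}
  B2:   IN={c:+, d:+; rest ⊤}   OUT={c:+, d:+, f:+; rest ⊤}
  B3:   IN={c:+, f:+; rest ⊤}   OUT={b:-, c:+, f:+; rest ⊤}
  B4:   IN={b:-, c:+, f:+; rest ⊤}   OUT={b:+, c:+, f:+; rest ⊤}
  B5:   IN={b:+, c:+, f:+; rest ⊤}   OUT={a:-, b:+, c:+, d:+, f:+; rest ⊤}
  B6:   IN={c:+, d:+, f:+; rest ⊤}   OUT={c:+, d:+, f:+; rest ⊤}

Merge at B1: IN[B1] = OUT[B0] = {a: ⊤, b: ⊤, c: +, d: ⊤, e: ⊤, f: ⊤}
Applying B1's transfer function to that IN value gives OUT[B1] (row B1 above).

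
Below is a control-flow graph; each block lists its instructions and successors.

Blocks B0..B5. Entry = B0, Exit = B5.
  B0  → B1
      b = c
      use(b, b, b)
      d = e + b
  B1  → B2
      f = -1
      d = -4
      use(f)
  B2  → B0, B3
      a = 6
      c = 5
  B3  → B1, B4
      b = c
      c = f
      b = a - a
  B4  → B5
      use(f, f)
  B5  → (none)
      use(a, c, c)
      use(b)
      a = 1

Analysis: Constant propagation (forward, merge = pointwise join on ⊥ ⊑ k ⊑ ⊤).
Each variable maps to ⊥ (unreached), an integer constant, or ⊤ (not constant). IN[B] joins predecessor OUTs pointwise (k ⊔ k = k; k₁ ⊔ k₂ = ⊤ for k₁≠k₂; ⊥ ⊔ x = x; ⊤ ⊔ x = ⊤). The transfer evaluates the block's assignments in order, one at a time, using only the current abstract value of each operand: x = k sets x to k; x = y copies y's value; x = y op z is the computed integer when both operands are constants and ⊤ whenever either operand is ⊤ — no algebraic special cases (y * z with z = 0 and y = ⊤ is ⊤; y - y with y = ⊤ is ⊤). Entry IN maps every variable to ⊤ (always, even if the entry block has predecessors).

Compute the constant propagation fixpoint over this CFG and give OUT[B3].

Converged values:
  B0:  IN=(all ⊤)  OUT=(all ⊤)
  B1:  IN=(all ⊤)  OUT={d:-4, f:-1; rest ⊤}
  B2:  IN={d:-4, f:-1; rest ⊤}  OUT={a:6, c:5, d:-4, f:-1; rest ⊤}
  B3:  IN={a:6, c:5, d:-4, f:-1; rest ⊤}  OUT={a:6, b:0, c:-1, d:-4, f:-1; rest ⊤}
  B4:  IN={a:6, b:0, c:-1, d:-4, f:-1; rest ⊤}  OUT={a:6, b:0, c:-1, d:-4, f:-1; rest ⊤}
  B5:  IN={a:6, b:0, c:-1, d:-4, f:-1; rest ⊤}  OUT={a:1, b:0, c:-1, d:-4, f:-1; rest ⊤}

Merge at B3: IN[B3] = OUT[B2] = {a: 6, b: ⊤, c: 5, d: -4, e: ⊤, f: -1}
Applying B3's transfer function to that IN value gives OUT[B3] (row B3 above).

Answer: {a: 6, b: 0, c: -1, d: -4, e: ⊤, f: -1}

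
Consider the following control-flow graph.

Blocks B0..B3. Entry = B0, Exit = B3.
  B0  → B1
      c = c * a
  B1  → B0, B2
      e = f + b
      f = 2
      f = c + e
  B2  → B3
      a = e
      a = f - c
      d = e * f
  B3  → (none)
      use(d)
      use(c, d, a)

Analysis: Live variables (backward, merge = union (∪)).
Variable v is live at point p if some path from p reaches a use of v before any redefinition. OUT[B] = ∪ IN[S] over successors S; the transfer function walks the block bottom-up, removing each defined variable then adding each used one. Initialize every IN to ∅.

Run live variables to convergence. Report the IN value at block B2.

Answer: {c, e, f}

Derivation:
Per-block solution:
  B0:   IN={a, b, c, f}   OUT={a, b, c, f}
  B1:   IN={a, b, c, f}   OUT={a, b, c, e, f}
  B2:   IN={c, e, f}   OUT={a, c, d}
  B3:   IN={a, c, d}   OUT={}

Merge at B2: OUT[B2] = IN[B3] = {a, c, d}
Applying B2's transfer function to that OUT value gives IN[B2] (row B2 above).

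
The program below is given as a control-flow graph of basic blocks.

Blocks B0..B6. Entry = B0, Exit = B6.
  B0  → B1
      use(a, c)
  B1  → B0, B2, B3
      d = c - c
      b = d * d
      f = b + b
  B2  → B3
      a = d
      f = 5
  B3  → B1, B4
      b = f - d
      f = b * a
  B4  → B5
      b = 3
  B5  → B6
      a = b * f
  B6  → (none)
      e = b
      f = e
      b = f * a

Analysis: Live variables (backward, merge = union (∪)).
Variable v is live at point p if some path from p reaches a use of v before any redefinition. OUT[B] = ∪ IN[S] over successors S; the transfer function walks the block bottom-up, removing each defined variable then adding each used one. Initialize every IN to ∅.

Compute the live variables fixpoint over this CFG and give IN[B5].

Per-block solution:
  B0:  IN={a, c}  OUT={a, c}
  B1:  IN={a, c}  OUT={a, c, d, f}
  B2:  IN={c, d}  OUT={a, c, d, f}
  B3:  IN={a, c, d, f}  OUT={a, c, f}
  B4:  IN={f}  OUT={b, f}
  B5:  IN={b, f}  OUT={a, b}
  B6:  IN={a, b}  OUT={}

Merge at B5: OUT[B5] = IN[B6] = {a, b}
Applying B5's transfer function to that OUT value gives IN[B5] (row B5 above).

Answer: {b, f}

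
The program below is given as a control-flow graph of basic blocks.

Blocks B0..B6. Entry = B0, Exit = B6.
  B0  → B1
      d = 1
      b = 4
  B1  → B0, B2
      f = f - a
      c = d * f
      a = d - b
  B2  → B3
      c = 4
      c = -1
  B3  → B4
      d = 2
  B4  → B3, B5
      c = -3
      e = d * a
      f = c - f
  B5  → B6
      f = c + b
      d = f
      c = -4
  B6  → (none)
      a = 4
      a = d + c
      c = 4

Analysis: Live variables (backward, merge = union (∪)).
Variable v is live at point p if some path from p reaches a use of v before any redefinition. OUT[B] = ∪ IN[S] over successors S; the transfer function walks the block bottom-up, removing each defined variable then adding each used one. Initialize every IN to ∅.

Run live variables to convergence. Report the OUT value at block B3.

Answer: {a, b, d, f}

Trace:
Per-block solution:
  B0:  IN={a, f}  OUT={a, b, d, f}
  B1:  IN={a, b, d, f}  OUT={a, b, f}
  B2:  IN={a, b, f}  OUT={a, b, f}
  B3:  IN={a, b, f}  OUT={a, b, d, f}
  B4:  IN={a, b, d, f}  OUT={a, b, c, f}
  B5:  IN={b, c}  OUT={c, d}
  B6:  IN={c, d}  OUT={}

Merge at B3: OUT[B3] = IN[B4] = {a, b, d, f}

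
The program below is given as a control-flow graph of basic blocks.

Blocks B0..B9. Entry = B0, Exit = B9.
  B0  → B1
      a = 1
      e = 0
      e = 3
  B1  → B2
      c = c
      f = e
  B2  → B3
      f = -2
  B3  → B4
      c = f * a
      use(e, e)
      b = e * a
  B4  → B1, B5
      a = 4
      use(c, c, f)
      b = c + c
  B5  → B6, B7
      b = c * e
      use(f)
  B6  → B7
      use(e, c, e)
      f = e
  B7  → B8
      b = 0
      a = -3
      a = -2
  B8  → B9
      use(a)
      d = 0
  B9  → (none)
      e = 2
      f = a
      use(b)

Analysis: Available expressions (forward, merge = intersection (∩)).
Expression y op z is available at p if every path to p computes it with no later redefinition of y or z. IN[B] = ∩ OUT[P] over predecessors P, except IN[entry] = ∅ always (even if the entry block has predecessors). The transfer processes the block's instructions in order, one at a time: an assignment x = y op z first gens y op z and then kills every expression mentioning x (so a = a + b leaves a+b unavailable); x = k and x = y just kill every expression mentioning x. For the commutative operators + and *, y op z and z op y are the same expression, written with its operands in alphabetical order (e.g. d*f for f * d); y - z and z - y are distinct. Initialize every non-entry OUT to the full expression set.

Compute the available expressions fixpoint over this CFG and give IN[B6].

Answer: {c*e, c+c}

Working:
Fixpoint table:
  B0:   IN={}   OUT={}
  B1:   IN={}   OUT={}
  B2:   IN={}   OUT={}
  B3:   IN={}   OUT={a*e, a*f}
  B4:   IN={a*e, a*f}   OUT={c+c}
  B5:   IN={c+c}   OUT={c*e, c+c}
  B6:   IN={c*e, c+c}   OUT={c*e, c+c}
  B7:   IN={c*e, c+c}   OUT={c*e, c+c}
  B8:   IN={c*e, c+c}   OUT={c*e, c+c}
  B9:   IN={c*e, c+c}   OUT={c+c}

Merge at B6: IN[B6] = OUT[B5] = {c*e, c+c}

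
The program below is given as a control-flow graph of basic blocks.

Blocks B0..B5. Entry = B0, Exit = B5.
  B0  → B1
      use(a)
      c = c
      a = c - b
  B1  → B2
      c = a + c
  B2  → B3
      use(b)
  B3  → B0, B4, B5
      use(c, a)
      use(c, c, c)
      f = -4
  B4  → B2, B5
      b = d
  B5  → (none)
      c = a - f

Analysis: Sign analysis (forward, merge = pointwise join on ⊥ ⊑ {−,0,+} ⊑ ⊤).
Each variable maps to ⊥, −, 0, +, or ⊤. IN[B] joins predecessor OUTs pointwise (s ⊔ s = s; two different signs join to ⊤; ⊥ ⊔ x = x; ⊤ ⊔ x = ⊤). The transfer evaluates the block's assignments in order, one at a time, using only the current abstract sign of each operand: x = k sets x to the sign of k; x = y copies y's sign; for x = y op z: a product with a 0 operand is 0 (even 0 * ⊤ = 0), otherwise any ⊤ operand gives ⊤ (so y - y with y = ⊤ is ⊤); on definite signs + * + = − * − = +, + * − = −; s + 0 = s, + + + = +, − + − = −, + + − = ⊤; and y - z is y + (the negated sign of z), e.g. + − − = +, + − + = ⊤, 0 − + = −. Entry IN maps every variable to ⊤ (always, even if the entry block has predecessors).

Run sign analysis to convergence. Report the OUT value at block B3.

Fixpoint table:
  B0:  IN=(all ⊤)  OUT=(all ⊤)
  B1:  IN=(all ⊤)  OUT=(all ⊤)
  B2:  IN=(all ⊤)  OUT=(all ⊤)
  B3:  IN=(all ⊤)  OUT={f:-; rest ⊤}
  B4:  IN={f:-; rest ⊤}  OUT={f:-; rest ⊤}
  B5:  IN={f:-; rest ⊤}  OUT={f:-; rest ⊤}

Merge at B3: IN[B3] = OUT[B2] = {a: ⊤, b: ⊤, c: ⊤, d: ⊤, e: ⊤, f: ⊤}
Applying B3's transfer function to that IN value gives OUT[B3] (row B3 above).

Answer: {a: ⊤, b: ⊤, c: ⊤, d: ⊤, e: ⊤, f: -}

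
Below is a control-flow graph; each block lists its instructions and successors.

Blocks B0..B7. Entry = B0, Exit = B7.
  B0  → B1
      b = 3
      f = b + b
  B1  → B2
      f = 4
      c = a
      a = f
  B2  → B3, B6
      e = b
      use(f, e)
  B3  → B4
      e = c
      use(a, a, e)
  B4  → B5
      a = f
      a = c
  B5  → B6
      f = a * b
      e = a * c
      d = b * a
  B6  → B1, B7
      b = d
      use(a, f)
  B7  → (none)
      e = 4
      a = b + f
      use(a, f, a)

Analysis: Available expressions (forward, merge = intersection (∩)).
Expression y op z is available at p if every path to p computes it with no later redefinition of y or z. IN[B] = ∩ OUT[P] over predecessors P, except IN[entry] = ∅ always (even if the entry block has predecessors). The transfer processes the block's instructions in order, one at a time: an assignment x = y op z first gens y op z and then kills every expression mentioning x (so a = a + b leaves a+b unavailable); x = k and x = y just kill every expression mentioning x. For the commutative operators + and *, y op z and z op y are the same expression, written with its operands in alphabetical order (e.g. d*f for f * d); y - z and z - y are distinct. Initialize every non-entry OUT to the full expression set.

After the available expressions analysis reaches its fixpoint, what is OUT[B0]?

Converged values:
  B0:  IN={}  OUT={b+b}
  B1:  IN={}  OUT={}
  B2:  IN={}  OUT={}
  B3:  IN={}  OUT={}
  B4:  IN={}  OUT={}
  B5:  IN={}  OUT={a*b, a*c}
  B6:  IN={}  OUT={}
  B7:  IN={}  OUT={b+f}

B0 is the boundary node: IN[B0] = {}
Applying B0's transfer function to that IN value gives OUT[B0] (row B0 above).

Answer: {b+b}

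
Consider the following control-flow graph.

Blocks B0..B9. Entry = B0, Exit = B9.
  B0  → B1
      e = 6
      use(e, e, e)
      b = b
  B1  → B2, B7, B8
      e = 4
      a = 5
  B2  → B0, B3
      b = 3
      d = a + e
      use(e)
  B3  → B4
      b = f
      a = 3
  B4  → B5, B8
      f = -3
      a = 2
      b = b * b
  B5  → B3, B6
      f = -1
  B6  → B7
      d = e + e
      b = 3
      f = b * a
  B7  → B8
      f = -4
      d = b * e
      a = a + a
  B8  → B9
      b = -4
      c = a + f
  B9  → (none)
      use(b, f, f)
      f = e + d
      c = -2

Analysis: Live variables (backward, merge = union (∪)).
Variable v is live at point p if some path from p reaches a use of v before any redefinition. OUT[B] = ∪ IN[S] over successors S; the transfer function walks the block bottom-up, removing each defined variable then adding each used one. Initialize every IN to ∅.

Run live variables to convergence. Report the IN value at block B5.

Answer: {a, d, e}

Working:
Per-block solution:
  B0:   IN={b, d, f}   OUT={b, d, f}
  B1:   IN={b, d, f}   OUT={a, b, d, e, f}
  B2:   IN={a, e, f}   OUT={b, d, e, f}
  B3:   IN={d, e, f}   OUT={b, d, e}
  B4:   IN={b, d, e}   OUT={a, d, e, f}
  B5:   IN={a, d, e}   OUT={a, d, e, f}
  B6:   IN={a, e}   OUT={a, b, e}
  B7:   IN={a, b, e}   OUT={a, d, e, f}
  B8:   IN={a, d, e, f}   OUT={b, d, e, f}
  B9:   IN={b, d, e, f}   OUT={}

Merge at B5: OUT[B5] = IN[B3] ⊔ IN[B6] = {a, d, e, f}
Applying B5's transfer function to that OUT value gives IN[B5] (row B5 above).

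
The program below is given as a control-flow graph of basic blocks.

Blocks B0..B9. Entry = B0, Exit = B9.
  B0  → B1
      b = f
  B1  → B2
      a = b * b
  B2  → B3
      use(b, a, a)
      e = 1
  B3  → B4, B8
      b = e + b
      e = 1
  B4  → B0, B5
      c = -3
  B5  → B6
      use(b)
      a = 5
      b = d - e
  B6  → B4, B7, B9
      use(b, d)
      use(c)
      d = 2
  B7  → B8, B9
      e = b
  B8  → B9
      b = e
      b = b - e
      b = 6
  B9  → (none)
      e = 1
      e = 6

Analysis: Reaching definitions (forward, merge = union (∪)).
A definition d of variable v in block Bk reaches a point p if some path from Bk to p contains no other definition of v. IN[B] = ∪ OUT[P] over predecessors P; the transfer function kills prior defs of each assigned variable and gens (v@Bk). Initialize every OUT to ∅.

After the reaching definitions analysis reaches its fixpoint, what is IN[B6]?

Fixpoint table:
  B0:  IN={a@B1, a@B5, b@B3, b@B5, c@B4, d@B6, e@B3}  OUT={a@B1, a@B5, b@B0, c@B4, d@B6, e@B3}
  B1:  IN={a@B1, a@B5, b@B0, c@B4, d@B6, e@B3}  OUT={a@B1, b@B0, c@B4, d@B6, e@B3}
  B2:  IN={a@B1, b@B0, c@B4, d@B6, e@B3}  OUT={a@B1, b@B0, c@B4, d@B6, e@B2}
  B3:  IN={a@B1, b@B0, c@B4, d@B6, e@B2}  OUT={a@B1, b@B3, c@B4, d@B6, e@B3}
  B4:  IN={a@B1, a@B5, b@B3, b@B5, c@B4, d@B6, e@B3}  OUT={a@B1, a@B5, b@B3, b@B5, c@B4, d@B6, e@B3}
  B5:  IN={a@B1, a@B5, b@B3, b@B5, c@B4, d@B6, e@B3}  OUT={a@B5, b@B5, c@B4, d@B6, e@B3}
  B6:  IN={a@B5, b@B5, c@B4, d@B6, e@B3}  OUT={a@B5, b@B5, c@B4, d@B6, e@B3}
  B7:  IN={a@B5, b@B5, c@B4, d@B6, e@B3}  OUT={a@B5, b@B5, c@B4, d@B6, e@B7}
  B8:  IN={a@B1, a@B5, b@B3, b@B5, c@B4, d@B6, e@B3, e@B7}  OUT={a@B1, a@B5, b@B8, c@B4, d@B6, e@B3, e@B7}
  B9:  IN={a@B1, a@B5, b@B5, b@B8, c@B4, d@B6, e@B3, e@B7}  OUT={a@B1, a@B5, b@B5, b@B8, c@B4, d@B6, e@B9}

Merge at B6: IN[B6] = OUT[B5] = {a@B5, b@B5, c@B4, d@B6, e@B3}

Answer: {a@B5, b@B5, c@B4, d@B6, e@B3}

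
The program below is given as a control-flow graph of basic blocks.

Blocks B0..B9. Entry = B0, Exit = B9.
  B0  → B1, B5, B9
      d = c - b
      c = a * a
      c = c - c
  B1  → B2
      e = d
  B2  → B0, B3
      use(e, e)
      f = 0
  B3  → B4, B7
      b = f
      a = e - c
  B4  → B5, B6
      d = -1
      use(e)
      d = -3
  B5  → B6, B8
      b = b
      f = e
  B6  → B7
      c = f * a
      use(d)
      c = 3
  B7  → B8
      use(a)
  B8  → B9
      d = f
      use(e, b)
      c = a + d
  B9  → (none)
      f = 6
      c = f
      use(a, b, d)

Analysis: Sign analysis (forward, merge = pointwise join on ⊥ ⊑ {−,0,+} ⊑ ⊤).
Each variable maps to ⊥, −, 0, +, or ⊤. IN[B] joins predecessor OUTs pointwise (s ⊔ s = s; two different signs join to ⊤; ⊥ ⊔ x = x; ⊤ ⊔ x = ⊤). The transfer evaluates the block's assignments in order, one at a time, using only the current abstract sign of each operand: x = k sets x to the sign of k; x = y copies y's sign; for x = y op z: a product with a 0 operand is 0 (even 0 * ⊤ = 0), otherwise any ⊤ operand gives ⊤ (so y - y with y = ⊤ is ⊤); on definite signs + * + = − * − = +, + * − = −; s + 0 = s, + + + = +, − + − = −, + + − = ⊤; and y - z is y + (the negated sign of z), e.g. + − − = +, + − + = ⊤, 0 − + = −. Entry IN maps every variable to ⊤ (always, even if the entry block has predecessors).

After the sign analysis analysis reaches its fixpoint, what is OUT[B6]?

Converged values:
  B0: | IN=(all ⊤) | OUT=(all ⊤)
  B1: | IN=(all ⊤) | OUT=(all ⊤)
  B2: | IN=(all ⊤) | OUT={f:0; rest ⊤}
  B3: | IN={f:0; rest ⊤} | OUT={b:0, f:0; rest ⊤}
  B4: | IN={b:0, f:0; rest ⊤} | OUT={b:0, d:-, f:0; rest ⊤}
  B5: | IN=(all ⊤) | OUT=(all ⊤)
  B6: | IN=(all ⊤) | OUT={c:+; rest ⊤}
  B7: | IN=(all ⊤) | OUT=(all ⊤)
  B8: | IN=(all ⊤) | OUT=(all ⊤)
  B9: | IN=(all ⊤) | OUT={c:+, f:+; rest ⊤}

Merge at B6: IN[B6] = OUT[B4] ⊔ OUT[B5] = {a: ⊤, b: ⊤, c: ⊤, d: ⊤, e: ⊤, f: ⊤}
Applying B6's transfer function to that IN value gives OUT[B6] (row B6 above).

Answer: {a: ⊤, b: ⊤, c: +, d: ⊤, e: ⊤, f: ⊤}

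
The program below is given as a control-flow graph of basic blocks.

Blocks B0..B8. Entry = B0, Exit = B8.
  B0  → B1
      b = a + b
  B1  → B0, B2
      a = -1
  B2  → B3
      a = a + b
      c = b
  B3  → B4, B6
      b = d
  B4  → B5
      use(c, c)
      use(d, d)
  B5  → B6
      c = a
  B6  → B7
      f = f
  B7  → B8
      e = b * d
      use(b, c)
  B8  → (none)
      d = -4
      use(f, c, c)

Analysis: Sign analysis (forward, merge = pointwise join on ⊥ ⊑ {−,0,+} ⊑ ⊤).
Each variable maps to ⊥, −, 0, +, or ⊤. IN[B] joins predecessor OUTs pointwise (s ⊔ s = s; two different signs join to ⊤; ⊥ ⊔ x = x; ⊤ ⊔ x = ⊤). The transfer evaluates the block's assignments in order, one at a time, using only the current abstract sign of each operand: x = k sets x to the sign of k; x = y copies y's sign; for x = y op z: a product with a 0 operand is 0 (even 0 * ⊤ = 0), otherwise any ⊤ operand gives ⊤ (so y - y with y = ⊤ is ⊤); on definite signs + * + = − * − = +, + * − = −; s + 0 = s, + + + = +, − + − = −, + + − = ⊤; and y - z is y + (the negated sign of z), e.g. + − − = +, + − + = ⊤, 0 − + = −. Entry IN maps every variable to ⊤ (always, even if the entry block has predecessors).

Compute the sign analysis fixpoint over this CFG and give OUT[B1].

Answer: {a: -, b: ⊤, c: ⊤, d: ⊤, e: ⊤, f: ⊤}

Working:
Converged values:
  B0: | IN=(all ⊤) | OUT=(all ⊤)
  B1: | IN=(all ⊤) | OUT={a:-; rest ⊤}
  B2: | IN={a:-; rest ⊤} | OUT=(all ⊤)
  B3: | IN=(all ⊤) | OUT=(all ⊤)
  B4: | IN=(all ⊤) | OUT=(all ⊤)
  B5: | IN=(all ⊤) | OUT=(all ⊤)
  B6: | IN=(all ⊤) | OUT=(all ⊤)
  B7: | IN=(all ⊤) | OUT=(all ⊤)
  B8: | IN=(all ⊤) | OUT={d:-; rest ⊤}

Merge at B1: IN[B1] = OUT[B0] = {a: ⊤, b: ⊤, c: ⊤, d: ⊤, e: ⊤, f: ⊤}
Applying B1's transfer function to that IN value gives OUT[B1] (row B1 above).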